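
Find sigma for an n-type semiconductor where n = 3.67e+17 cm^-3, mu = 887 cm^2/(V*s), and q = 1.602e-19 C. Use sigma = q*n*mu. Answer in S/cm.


Step 1: sigma = q * n * mu
Step 2: sigma = 1.602e-19 * 3.67e+17 * 887
Step 3: sigma = 5.215e+01 S/cm

5.215e+01


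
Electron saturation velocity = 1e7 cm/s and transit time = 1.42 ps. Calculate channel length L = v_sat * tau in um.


Step 1: tau in seconds = 1.42 ps * 1e-12 = 1.4200e-12 s
Step 2: L = v_sat * tau = 1e7 * 1.4200e-12 = 1.4200e-05 cm
Step 3: L in um = 1.4200e-05 * 1e4 = 0.142 um

0.142


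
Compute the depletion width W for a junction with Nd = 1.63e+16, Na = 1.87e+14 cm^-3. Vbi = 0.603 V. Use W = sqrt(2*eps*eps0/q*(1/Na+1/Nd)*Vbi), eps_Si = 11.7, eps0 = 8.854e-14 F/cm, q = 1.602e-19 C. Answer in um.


Step 1: 1/Na + 1/Nd = 1/1.87e+14 + 1/1.63e+16 = 5.40894e-15
Step 2: 2*eps*eps0/q = 2*11.7*8.854e-14/1.602e-19 = 1.293281e+07
Step 3: W^2 = 1.293281e+07 * 5.40894e-15 * 0.603 = 4.21815e-08
Step 4: W = sqrt(4.21815e-08) = 2.054e-04 cm = 2.054 um

2.054


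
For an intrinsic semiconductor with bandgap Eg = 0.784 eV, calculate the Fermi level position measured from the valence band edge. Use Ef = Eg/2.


Step 1: For an intrinsic semiconductor, the Fermi level sits at midgap.
Step 2: Ef = Eg / 2 = 0.784 / 2 = 0.392 eV

0.392


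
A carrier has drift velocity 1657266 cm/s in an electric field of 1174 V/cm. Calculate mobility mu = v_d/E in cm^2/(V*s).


Step 1: mu = v_d / E
Step 2: mu = 1657266 / 1174
Step 3: mu = 1411.64 cm^2/(V*s)

1411.64


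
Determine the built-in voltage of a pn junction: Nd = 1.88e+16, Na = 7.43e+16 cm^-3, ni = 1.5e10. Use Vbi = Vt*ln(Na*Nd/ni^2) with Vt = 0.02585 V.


Step 1: Compute Na*Nd/ni^2 = 7.43e+16 * 1.88e+16 / (1.5e10)^2 = 6.2082e+12
Step 2: ln(6.2082e+12) = 29.4569
Step 3: Vbi = 0.02585 * 29.4569 = 0.761 V

0.761


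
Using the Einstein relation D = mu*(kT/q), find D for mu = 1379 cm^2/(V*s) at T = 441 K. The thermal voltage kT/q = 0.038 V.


Step 1: D = mu * (kT/q)
Step 2: D = 1379 * 0.038
Step 3: D = 52.4 cm^2/s

52.4


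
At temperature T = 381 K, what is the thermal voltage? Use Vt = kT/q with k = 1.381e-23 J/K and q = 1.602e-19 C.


Step 1: kT = 1.381e-23 * 381 = 5.26161e-21 J
Step 2: Vt = kT/q = 5.26161e-21 / 1.602e-19
Step 3: Vt = 0.03284 V

0.03284


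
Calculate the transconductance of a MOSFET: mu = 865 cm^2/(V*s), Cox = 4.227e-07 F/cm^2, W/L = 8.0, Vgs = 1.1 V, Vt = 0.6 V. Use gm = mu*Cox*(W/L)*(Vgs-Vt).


Step 1: Vov = Vgs - Vt = 1.1 - 0.6 = 0.5 V
Step 2: gm = mu * Cox * (W/L) * Vov
Step 3: gm = 865 * 4.227e-07 * 8.0 * 0.5 = 1.46e-03 S

1.46e-03


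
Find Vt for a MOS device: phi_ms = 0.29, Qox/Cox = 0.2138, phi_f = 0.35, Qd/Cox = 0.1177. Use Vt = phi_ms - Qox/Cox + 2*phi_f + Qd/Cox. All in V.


Step 1: Vt = phi_ms - Qox/Cox + 2*phi_f + Qd/Cox
Step 2: Vt = 0.29 - 0.2138 + 2*0.35 + 0.1177
Step 3: Vt = 0.29 - 0.2138 + 0.7 + 0.1177
Step 4: Vt = 0.8939 V

0.8939


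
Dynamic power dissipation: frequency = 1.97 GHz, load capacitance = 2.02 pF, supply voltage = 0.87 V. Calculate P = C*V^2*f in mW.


Step 1: V^2 = 0.87^2 = 0.7569 V^2
Step 2: P = C*V^2*f = 2.02e-12 F * 0.7569 * 1.97e9 Hz
Step 3: P = 3.01200786e-03 W
Step 4: P = 3.012 mW

3.012


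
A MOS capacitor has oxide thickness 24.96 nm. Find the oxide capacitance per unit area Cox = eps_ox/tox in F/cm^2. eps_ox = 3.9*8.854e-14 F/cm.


Step 1: eps_ox = 3.9 * 8.854e-14 = 3.45306e-13 F/cm
Step 2: tox in cm = 24.96 nm * 1e-7 = 2.4960e-06 cm
Step 3: Cox = 3.45306e-13 / 2.4960e-06 = 1.38e-07 F/cm^2

1.38e-07


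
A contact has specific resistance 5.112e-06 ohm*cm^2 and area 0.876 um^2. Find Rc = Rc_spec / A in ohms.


Step 1: Convert area to cm^2: 0.876 um^2 = 8.7600e-09 cm^2
Step 2: Rc = Rc_spec / A = 5.112e-06 / 8.7600e-09
Step 3: Rc = 5.84e+02 ohms

5.84e+02


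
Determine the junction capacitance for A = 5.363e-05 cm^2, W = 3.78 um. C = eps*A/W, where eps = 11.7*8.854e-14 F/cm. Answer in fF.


Step 1: eps_Si = 11.7 * 8.854e-14 = 1.035918e-12 F/cm
Step 2: W in cm = 3.78 * 1e-4 = 3.78e-04 cm
Step 3: C = 1.035918e-12 * 5.363e-05 / 3.78e-04 = 1.469743e-13 F
Step 4: C = 146.97 fF

146.97


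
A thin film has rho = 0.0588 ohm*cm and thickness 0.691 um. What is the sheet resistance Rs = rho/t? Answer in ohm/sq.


Step 1: Convert thickness to cm: t = 0.691 um = 6.9100e-05 cm
Step 2: Rs = rho / t = 0.0588 / 6.9100e-05
Step 3: Rs = 850.9 ohm/sq

850.9


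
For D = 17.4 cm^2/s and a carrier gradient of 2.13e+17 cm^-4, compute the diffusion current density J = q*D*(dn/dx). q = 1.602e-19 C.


Step 1: J = q * D * (dn/dx)
Step 2: J = 1.602e-19 * 17.4 * 2.13e+17
Step 3: J = 5.94e-01 A/cm^2

5.94e-01


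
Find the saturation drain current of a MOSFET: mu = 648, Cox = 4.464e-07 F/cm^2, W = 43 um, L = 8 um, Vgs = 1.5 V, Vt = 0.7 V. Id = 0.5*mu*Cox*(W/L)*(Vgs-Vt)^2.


Step 1: Overdrive voltage Vov = Vgs - Vt = 1.5 - 0.7 = 0.8 V
Step 2: W/L = 43/8 = 5.375
Step 3: Id = 0.5 * 648 * 4.464e-07 * 5.375 * 0.8^2
Step 4: Id = 4.98e-04 A

4.98e-04


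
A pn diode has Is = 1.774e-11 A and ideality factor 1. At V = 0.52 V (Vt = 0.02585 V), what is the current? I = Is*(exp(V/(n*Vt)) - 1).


Step 1: V/(n*Vt) = 0.52/(1*0.02585) = 20.1161
Step 2: exp(20.1161) = 5.4489e+08
Step 3: I = 1.774e-11 * (5.4489e+08 - 1) = 9.67e-03 A

9.67e-03


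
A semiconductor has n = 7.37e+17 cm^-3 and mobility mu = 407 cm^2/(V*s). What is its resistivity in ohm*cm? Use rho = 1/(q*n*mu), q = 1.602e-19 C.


Step 1: sigma = q * n * mu = 1.602e-19 * 7.37e+17 * 407 = 4.80534e+01 S/cm
Step 2: rho = 1 / sigma = 1 / 4.80534e+01 = 0.02081 ohm*cm

0.02081


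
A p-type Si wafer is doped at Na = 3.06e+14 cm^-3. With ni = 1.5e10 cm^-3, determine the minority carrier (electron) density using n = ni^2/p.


Step 1: Majority hole concentration p ≈ Na = 3.06e+14 cm^-3
Step 2: n = ni^2 / Na = (1.5e10)^2 / 3.06e+14
Step 3: n = 7.35e+05 cm^-3

7.35e+05


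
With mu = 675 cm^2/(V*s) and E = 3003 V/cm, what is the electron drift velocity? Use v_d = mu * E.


Step 1: v_d = mu * E
Step 2: v_d = 675 * 3003 = 2027025
Step 3: v_d = 2.03e+06 cm/s

2.03e+06


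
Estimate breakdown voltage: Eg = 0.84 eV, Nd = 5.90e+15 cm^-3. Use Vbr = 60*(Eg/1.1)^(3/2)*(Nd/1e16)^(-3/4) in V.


Step 1: Eg/1.1 = 0.84/1.1 = 0.763636
Step 2: (Eg/1.1)^1.5 = 0.763636^1.5 = 0.667313
Step 3: (Nd/1e16)^(-0.75) = (0.59)^(-0.75) = 1.485460
Step 4: Vbr = 60 * 0.667313 * 1.485460 = 59.5 V

59.5


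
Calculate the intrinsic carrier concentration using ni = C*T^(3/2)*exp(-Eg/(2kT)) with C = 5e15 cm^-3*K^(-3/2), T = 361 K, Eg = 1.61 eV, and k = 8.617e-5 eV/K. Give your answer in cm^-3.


Step 1: Compute kT = 8.617e-5 * 361 = 0.03110737 eV
Step 2: Exponent = -Eg/(2kT) = -1.61/(2*0.03110737) = -25.87811
Step 3: T^(3/2) = 361^1.5 = 6859.00
Step 4: ni = 5e15 * 6859.00 * exp(-25.87811) = 1.98e+08 cm^-3

1.98e+08


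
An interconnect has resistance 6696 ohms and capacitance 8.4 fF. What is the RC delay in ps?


Step 1: tau = R * C
Step 2: tau = 6696 * 8.4 fF = 6696 * 8.4e-15 F
Step 3: tau = 5.62464e-11 s = 56.2464 ps

56.2464


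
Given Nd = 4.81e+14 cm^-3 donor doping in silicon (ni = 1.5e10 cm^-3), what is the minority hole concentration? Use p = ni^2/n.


Step 1: Since Nd >> ni, n ≈ Nd = 4.81e+14 cm^-3
Step 2: p = ni^2 / n = (1.5e10)^2 / 4.81e+14
Step 3: p = 2.25e20 / 4.81e+14 = 4.68e+05 cm^-3

4.68e+05


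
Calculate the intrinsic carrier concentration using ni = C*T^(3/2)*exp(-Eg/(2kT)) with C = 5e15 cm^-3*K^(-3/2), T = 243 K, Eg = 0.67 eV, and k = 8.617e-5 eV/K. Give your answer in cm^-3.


Step 1: Compute kT = 8.617e-5 * 243 = 0.02093931 eV
Step 2: Exponent = -Eg/(2kT) = -0.67/(2*0.02093931) = -15.99862
Step 3: T^(3/2) = 243^1.5 = 3788.00
Step 4: ni = 5e15 * 3788.00 * exp(-15.99862) = 2.13e+12 cm^-3

2.13e+12


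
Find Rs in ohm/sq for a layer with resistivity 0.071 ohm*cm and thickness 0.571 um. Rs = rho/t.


Step 1: Convert thickness to cm: t = 0.571 um = 5.7100e-05 cm
Step 2: Rs = rho / t = 0.071 / 5.7100e-05
Step 3: Rs = 1243.4 ohm/sq

1243.4


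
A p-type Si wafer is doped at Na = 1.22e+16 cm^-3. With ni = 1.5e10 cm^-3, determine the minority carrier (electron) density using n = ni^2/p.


Step 1: Majority hole concentration p ≈ Na = 1.22e+16 cm^-3
Step 2: n = ni^2 / Na = (1.5e10)^2 / 1.22e+16
Step 3: n = 1.84e+04 cm^-3

1.84e+04


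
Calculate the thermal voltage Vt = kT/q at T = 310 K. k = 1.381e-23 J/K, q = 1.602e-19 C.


Step 1: kT = 1.381e-23 * 310 = 4.2811e-21 J
Step 2: Vt = kT/q = 4.2811e-21 / 1.602e-19
Step 3: Vt = 0.02672 V

0.02672


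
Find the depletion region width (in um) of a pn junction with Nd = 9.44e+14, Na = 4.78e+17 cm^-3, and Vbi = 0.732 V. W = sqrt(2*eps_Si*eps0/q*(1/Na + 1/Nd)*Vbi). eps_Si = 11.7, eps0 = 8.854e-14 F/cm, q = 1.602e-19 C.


Step 1: 1/Na + 1/Nd = 1/4.78e+17 + 1/9.44e+14 = 1.06141e-15
Step 2: 2*eps*eps0/q = 2*11.7*8.854e-14/1.602e-19 = 1.293281e+07
Step 3: W^2 = 1.293281e+07 * 1.06141e-15 * 0.732 = 1.00482e-08
Step 4: W = sqrt(1.00482e-08) = 1.002e-04 cm = 1.002 um

1.002


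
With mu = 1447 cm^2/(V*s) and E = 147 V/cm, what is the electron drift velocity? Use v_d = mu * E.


Step 1: v_d = mu * E
Step 2: v_d = 1447 * 147 = 212709
Step 3: v_d = 2.13e+05 cm/s

2.13e+05


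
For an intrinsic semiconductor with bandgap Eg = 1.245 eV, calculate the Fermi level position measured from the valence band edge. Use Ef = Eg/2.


Step 1: For an intrinsic semiconductor, the Fermi level sits at midgap.
Step 2: Ef = Eg / 2 = 1.245 / 2 = 0.6225 eV

0.6225


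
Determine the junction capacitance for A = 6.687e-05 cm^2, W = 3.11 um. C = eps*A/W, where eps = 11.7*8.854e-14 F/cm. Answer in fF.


Step 1: eps_Si = 11.7 * 8.854e-14 = 1.035918e-12 F/cm
Step 2: W in cm = 3.11 * 1e-4 = 3.11e-04 cm
Step 3: C = 1.035918e-12 * 6.687e-05 / 3.11e-04 = 2.227390e-13 F
Step 4: C = 222.74 fF

222.74


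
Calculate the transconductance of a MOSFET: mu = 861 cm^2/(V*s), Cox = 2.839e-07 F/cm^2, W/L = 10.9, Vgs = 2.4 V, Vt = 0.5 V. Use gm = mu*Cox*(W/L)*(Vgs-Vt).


Step 1: Vov = Vgs - Vt = 2.4 - 0.5 = 1.9 V
Step 2: gm = mu * Cox * (W/L) * Vov
Step 3: gm = 861 * 2.839e-07 * 10.9 * 1.9 = 5.06e-03 S

5.06e-03


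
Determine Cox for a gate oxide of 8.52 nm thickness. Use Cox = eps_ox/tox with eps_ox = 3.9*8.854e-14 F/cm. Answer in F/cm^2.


Step 1: eps_ox = 3.9 * 8.854e-14 = 3.45306e-13 F/cm
Step 2: tox in cm = 8.52 nm * 1e-7 = 8.5200e-07 cm
Step 3: Cox = 3.45306e-13 / 8.5200e-07 = 4.05e-07 F/cm^2

4.05e-07


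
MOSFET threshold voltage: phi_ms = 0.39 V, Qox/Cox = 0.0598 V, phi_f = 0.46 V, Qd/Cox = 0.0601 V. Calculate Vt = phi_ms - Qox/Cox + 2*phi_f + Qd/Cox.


Step 1: Vt = phi_ms - Qox/Cox + 2*phi_f + Qd/Cox
Step 2: Vt = 0.39 - 0.0598 + 2*0.46 + 0.0601
Step 3: Vt = 0.39 - 0.0598 + 0.92 + 0.0601
Step 4: Vt = 1.3103 V

1.3103


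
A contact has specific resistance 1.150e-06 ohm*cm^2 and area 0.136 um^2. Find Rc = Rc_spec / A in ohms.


Step 1: Convert area to cm^2: 0.136 um^2 = 1.3600e-09 cm^2
Step 2: Rc = Rc_spec / A = 1.150e-06 / 1.3600e-09
Step 3: Rc = 8.46e+02 ohms

8.46e+02


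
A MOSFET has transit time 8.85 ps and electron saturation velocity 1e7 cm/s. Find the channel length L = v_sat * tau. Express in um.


Step 1: tau in seconds = 8.85 ps * 1e-12 = 8.8500e-12 s
Step 2: L = v_sat * tau = 1e7 * 8.8500e-12 = 8.8500e-05 cm
Step 3: L in um = 8.8500e-05 * 1e4 = 0.885 um

0.885


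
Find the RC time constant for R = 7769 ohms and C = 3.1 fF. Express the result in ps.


Step 1: tau = R * C
Step 2: tau = 7769 * 3.1 fF = 7769 * 3.1e-15 F
Step 3: tau = 2.40839e-11 s = 24.0839 ps

24.0839


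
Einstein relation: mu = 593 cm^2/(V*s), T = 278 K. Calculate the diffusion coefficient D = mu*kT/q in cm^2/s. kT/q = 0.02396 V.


Step 1: D = mu * (kT/q)
Step 2: D = 593 * 0.02396
Step 3: D = 14.21 cm^2/s

14.21


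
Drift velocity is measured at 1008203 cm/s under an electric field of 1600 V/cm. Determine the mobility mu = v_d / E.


Step 1: mu = v_d / E
Step 2: mu = 1008203 / 1600
Step 3: mu = 630.13 cm^2/(V*s)

630.13


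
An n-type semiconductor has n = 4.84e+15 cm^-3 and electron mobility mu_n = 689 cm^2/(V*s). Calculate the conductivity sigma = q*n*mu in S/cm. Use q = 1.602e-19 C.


Step 1: sigma = q * n * mu
Step 2: sigma = 1.602e-19 * 4.84e+15 * 689
Step 3: sigma = 5.342e-01 S/cm

5.342e-01


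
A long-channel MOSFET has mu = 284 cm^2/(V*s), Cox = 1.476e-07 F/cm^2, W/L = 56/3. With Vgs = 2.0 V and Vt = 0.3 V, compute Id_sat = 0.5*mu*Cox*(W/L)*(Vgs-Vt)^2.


Step 1: Overdrive voltage Vov = Vgs - Vt = 2.0 - 0.3 = 1.7 V
Step 2: W/L = 56/3 = 18.6667
Step 3: Id = 0.5 * 284 * 1.476e-07 * 18.6667 * 1.7^2
Step 4: Id = 1.13e-03 A

1.13e-03


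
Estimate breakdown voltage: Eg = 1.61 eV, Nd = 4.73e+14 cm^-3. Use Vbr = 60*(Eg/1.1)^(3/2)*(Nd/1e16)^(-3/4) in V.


Step 1: Eg/1.1 = 1.61/1.1 = 1.463636
Step 2: (Eg/1.1)^1.5 = 1.463636^1.5 = 1.770719
Step 3: (Nd/1e16)^(-0.75) = (0.0473)^(-0.75) = 9.859483
Step 4: Vbr = 60 * 1.770719 * 9.859483 = 1047.5 V

1047.5


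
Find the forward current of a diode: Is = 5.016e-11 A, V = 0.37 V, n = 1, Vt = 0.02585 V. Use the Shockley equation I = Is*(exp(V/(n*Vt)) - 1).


Step 1: V/(n*Vt) = 0.37/(1*0.02585) = 14.3133
Step 2: exp(14.3133) = 1.6451e+06
Step 3: I = 5.016e-11 * (1.6451e+06 - 1) = 8.25e-05 A

8.25e-05


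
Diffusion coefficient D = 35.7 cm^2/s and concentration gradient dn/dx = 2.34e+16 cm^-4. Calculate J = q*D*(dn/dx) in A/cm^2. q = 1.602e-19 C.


Step 1: J = q * D * (dn/dx)
Step 2: J = 1.602e-19 * 35.7 * 2.34e+16
Step 3: J = 1.34e-01 A/cm^2

1.34e-01


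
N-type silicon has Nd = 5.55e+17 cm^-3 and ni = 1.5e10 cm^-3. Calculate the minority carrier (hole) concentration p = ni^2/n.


Step 1: Since Nd >> ni, n ≈ Nd = 5.55e+17 cm^-3
Step 2: p = ni^2 / n = (1.5e10)^2 / 5.55e+17
Step 3: p = 2.25e20 / 5.55e+17 = 4.05e+02 cm^-3

4.05e+02


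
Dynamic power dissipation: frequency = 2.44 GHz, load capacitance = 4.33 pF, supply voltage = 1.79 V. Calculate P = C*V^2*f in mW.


Step 1: V^2 = 1.79^2 = 3.2041 V^2
Step 2: P = C*V^2*f = 4.33e-12 F * 3.2041 * 2.44e9 Hz
Step 3: P = 3.385195732e-02 W
Step 4: P = 33.852 mW

33.852


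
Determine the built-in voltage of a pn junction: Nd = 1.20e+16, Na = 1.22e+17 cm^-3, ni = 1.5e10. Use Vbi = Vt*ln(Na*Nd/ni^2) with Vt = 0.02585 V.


Step 1: Compute Na*Nd/ni^2 = 1.22e+17 * 1.20e+16 / (1.5e10)^2 = 6.5067e+12
Step 2: ln(6.5067e+12) = 29.5039
Step 3: Vbi = 0.02585 * 29.5039 = 0.763 V

0.763


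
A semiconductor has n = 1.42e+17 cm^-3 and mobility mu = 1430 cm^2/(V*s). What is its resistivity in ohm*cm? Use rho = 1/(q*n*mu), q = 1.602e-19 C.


Step 1: sigma = q * n * mu = 1.602e-19 * 1.42e+17 * 1430 = 3.25302e+01 S/cm
Step 2: rho = 1 / sigma = 1 / 3.25302e+01 = 0.03074 ohm*cm

0.03074


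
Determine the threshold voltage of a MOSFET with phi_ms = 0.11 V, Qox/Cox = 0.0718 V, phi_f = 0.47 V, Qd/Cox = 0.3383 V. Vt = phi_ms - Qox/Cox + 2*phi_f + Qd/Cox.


Step 1: Vt = phi_ms - Qox/Cox + 2*phi_f + Qd/Cox
Step 2: Vt = 0.11 - 0.0718 + 2*0.47 + 0.3383
Step 3: Vt = 0.11 - 0.0718 + 0.94 + 0.3383
Step 4: Vt = 1.3165 V

1.3165


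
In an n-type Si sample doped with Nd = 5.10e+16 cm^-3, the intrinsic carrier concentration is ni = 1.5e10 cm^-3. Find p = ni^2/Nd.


Step 1: Since Nd >> ni, n ≈ Nd = 5.10e+16 cm^-3
Step 2: p = ni^2 / n = (1.5e10)^2 / 5.10e+16
Step 3: p = 2.25e20 / 5.10e+16 = 4.41e+03 cm^-3

4.41e+03


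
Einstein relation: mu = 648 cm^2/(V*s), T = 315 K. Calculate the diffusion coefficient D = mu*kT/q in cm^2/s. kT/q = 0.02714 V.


Step 1: D = mu * (kT/q)
Step 2: D = 648 * 0.02714
Step 3: D = 17.59 cm^2/s

17.59


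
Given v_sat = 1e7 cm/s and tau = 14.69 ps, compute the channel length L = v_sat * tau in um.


Step 1: tau in seconds = 14.69 ps * 1e-12 = 1.4690e-11 s
Step 2: L = v_sat * tau = 1e7 * 1.4690e-11 = 1.4690e-04 cm
Step 3: L in um = 1.4690e-04 * 1e4 = 1.469 um

1.469


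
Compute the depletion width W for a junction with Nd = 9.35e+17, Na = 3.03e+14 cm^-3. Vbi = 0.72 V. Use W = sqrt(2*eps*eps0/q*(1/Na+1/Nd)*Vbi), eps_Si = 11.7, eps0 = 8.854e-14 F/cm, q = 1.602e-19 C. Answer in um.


Step 1: 1/Na + 1/Nd = 1/3.03e+14 + 1/9.35e+17 = 3.30140e-15
Step 2: 2*eps*eps0/q = 2*11.7*8.854e-14/1.602e-19 = 1.293281e+07
Step 3: W^2 = 1.293281e+07 * 3.30140e-15 * 0.72 = 3.07414e-08
Step 4: W = sqrt(3.07414e-08) = 1.753e-04 cm = 1.753 um

1.753


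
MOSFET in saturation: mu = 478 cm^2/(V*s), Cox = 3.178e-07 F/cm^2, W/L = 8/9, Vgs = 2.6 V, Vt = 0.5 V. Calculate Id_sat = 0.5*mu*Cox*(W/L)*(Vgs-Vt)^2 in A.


Step 1: Overdrive voltage Vov = Vgs - Vt = 2.6 - 0.5 = 2.1 V
Step 2: W/L = 8/9 = 0.888889
Step 3: Id = 0.5 * 478 * 3.178e-07 * 0.888889 * 2.1^2
Step 4: Id = 2.98e-04 A

2.98e-04


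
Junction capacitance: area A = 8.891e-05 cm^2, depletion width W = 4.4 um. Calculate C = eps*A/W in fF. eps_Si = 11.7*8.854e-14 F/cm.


Step 1: eps_Si = 11.7 * 8.854e-14 = 1.035918e-12 F/cm
Step 2: W in cm = 4.4 * 1e-4 = 4.40e-04 cm
Step 3: C = 1.035918e-12 * 8.891e-05 / 4.40e-04 = 2.093261e-13 F
Step 4: C = 209.33 fF

209.33


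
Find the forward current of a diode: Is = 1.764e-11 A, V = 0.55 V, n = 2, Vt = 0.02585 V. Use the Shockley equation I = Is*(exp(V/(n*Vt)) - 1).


Step 1: V/(n*Vt) = 0.55/(2*0.02585) = 10.6383
Step 2: exp(10.6383) = 4.1702e+04
Step 3: I = 1.764e-11 * (4.1702e+04 - 1) = 7.36e-07 A

7.36e-07


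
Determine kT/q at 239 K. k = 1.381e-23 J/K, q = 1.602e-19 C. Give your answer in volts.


Step 1: kT = 1.381e-23 * 239 = 3.30059e-21 J
Step 2: Vt = kT/q = 3.30059e-21 / 1.602e-19
Step 3: Vt = 0.0206 V

0.0206


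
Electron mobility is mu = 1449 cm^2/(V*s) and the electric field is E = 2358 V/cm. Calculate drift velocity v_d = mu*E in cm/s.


Step 1: v_d = mu * E
Step 2: v_d = 1449 * 2358 = 3416742
Step 3: v_d = 3.42e+06 cm/s

3.42e+06


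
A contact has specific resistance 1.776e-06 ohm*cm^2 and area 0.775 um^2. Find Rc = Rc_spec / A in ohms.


Step 1: Convert area to cm^2: 0.775 um^2 = 7.7500e-09 cm^2
Step 2: Rc = Rc_spec / A = 1.776e-06 / 7.7500e-09
Step 3: Rc = 2.29e+02 ohms

2.29e+02


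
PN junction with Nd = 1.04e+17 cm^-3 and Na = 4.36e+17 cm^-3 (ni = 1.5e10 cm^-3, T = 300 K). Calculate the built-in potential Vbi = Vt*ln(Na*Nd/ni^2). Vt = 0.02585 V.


Step 1: Compute Na*Nd/ni^2 = 4.36e+17 * 1.04e+17 / (1.5e10)^2 = 2.0153e+14
Step 2: ln(2.0153e+14) = 32.9370
Step 3: Vbi = 0.02585 * 32.9370 = 0.851 V

0.851


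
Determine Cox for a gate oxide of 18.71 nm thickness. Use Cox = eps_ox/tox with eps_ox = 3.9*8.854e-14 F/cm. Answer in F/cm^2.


Step 1: eps_ox = 3.9 * 8.854e-14 = 3.45306e-13 F/cm
Step 2: tox in cm = 18.71 nm * 1e-7 = 1.8710e-06 cm
Step 3: Cox = 3.45306e-13 / 1.8710e-06 = 1.85e-07 F/cm^2

1.85e-07


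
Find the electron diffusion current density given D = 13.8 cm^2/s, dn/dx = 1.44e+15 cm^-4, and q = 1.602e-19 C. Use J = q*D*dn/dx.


Step 1: J = q * D * (dn/dx)
Step 2: J = 1.602e-19 * 13.8 * 1.44e+15
Step 3: J = 3.18e-03 A/cm^2

3.18e-03


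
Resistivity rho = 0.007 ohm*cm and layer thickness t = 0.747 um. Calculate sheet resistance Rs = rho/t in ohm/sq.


Step 1: Convert thickness to cm: t = 0.747 um = 7.4700e-05 cm
Step 2: Rs = rho / t = 0.007 / 7.4700e-05
Step 3: Rs = 93.7 ohm/sq

93.7


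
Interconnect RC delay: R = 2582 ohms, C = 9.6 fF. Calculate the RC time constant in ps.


Step 1: tau = R * C
Step 2: tau = 2582 * 9.6 fF = 2582 * 9.6e-15 F
Step 3: tau = 2.47872e-11 s = 24.7872 ps

24.7872


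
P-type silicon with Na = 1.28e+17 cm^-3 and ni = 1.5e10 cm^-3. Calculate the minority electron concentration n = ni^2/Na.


Step 1: Majority hole concentration p ≈ Na = 1.28e+17 cm^-3
Step 2: n = ni^2 / Na = (1.5e10)^2 / 1.28e+17
Step 3: n = 1.76e+03 cm^-3

1.76e+03


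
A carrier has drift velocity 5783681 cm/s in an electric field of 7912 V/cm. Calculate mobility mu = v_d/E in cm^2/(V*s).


Step 1: mu = v_d / E
Step 2: mu = 5783681 / 7912
Step 3: mu = 731.0 cm^2/(V*s)

731.0


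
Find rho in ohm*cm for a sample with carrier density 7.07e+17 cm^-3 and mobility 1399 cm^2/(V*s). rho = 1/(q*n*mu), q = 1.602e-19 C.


Step 1: sigma = q * n * mu = 1.602e-19 * 7.07e+17 * 1399 = 1.58453e+02 S/cm
Step 2: rho = 1 / sigma = 1 / 1.58453e+02 = 0.006311 ohm*cm

0.006311


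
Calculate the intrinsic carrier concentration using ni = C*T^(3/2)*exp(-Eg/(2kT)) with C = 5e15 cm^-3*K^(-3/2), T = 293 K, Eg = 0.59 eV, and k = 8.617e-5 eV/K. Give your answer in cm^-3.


Step 1: Compute kT = 8.617e-5 * 293 = 0.02524781 eV
Step 2: Exponent = -Eg/(2kT) = -0.59/(2*0.02524781) = -11.68418
Step 3: T^(3/2) = 293^1.5 = 5015.35
Step 4: ni = 5e15 * 5015.35 * exp(-11.68418) = 2.11e+14 cm^-3

2.11e+14


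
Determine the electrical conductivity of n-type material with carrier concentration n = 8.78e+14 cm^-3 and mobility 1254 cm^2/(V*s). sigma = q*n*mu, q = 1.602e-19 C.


Step 1: sigma = q * n * mu
Step 2: sigma = 1.602e-19 * 8.78e+14 * 1254
Step 3: sigma = 1.764e-01 S/cm

1.764e-01


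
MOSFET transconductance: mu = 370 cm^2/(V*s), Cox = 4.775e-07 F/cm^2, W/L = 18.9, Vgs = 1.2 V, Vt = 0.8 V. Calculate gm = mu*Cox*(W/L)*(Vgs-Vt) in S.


Step 1: Vov = Vgs - Vt = 1.2 - 0.8 = 0.4 V
Step 2: gm = mu * Cox * (W/L) * Vov
Step 3: gm = 370 * 4.775e-07 * 18.9 * 0.4 = 1.34e-03 S

1.34e-03


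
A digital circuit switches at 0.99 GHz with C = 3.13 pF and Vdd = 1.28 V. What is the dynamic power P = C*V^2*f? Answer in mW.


Step 1: V^2 = 1.28^2 = 1.6384 V^2
Step 2: P = C*V^2*f = 3.13e-12 F * 1.6384 * 0.99e9 Hz
Step 3: P = 5.07691008e-03 W
Step 4: P = 5.077 mW

5.077


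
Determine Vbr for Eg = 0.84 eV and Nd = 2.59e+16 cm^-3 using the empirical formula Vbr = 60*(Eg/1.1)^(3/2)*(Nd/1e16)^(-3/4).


Step 1: Eg/1.1 = 0.84/1.1 = 0.763636
Step 2: (Eg/1.1)^1.5 = 0.763636^1.5 = 0.667313
Step 3: (Nd/1e16)^(-0.75) = (2.59)^(-0.75) = 0.489807
Step 4: Vbr = 60 * 0.667313 * 0.489807 = 19.6 V

19.6


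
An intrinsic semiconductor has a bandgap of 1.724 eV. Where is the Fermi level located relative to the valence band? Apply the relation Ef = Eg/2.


Step 1: For an intrinsic semiconductor, the Fermi level sits at midgap.
Step 2: Ef = Eg / 2 = 1.724 / 2 = 0.862 eV

0.862


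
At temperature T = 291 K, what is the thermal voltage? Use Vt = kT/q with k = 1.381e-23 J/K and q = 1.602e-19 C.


Step 1: kT = 1.381e-23 * 291 = 4.01871e-21 J
Step 2: Vt = kT/q = 4.01871e-21 / 1.602e-19
Step 3: Vt = 0.02509 V

0.02509


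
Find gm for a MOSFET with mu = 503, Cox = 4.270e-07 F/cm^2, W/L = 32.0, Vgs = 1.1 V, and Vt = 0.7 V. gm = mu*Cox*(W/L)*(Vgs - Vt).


Step 1: Vov = Vgs - Vt = 1.1 - 0.7 = 0.4 V
Step 2: gm = mu * Cox * (W/L) * Vov
Step 3: gm = 503 * 4.270e-07 * 32.0 * 0.4 = 2.75e-03 S

2.75e-03


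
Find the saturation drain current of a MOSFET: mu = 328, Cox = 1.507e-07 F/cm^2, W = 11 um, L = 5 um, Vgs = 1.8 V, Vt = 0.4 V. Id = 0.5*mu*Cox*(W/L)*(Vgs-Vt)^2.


Step 1: Overdrive voltage Vov = Vgs - Vt = 1.8 - 0.4 = 1.4 V
Step 2: W/L = 11/5 = 2.2
Step 3: Id = 0.5 * 328 * 1.507e-07 * 2.2 * 1.4^2
Step 4: Id = 1.07e-04 A

1.07e-04


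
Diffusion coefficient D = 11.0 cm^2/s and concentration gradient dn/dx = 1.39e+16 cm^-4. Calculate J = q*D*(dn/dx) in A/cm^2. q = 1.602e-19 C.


Step 1: J = q * D * (dn/dx)
Step 2: J = 1.602e-19 * 11.0 * 1.39e+16
Step 3: J = 2.45e-02 A/cm^2

2.45e-02


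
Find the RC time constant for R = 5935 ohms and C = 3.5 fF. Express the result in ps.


Step 1: tau = R * C
Step 2: tau = 5935 * 3.5 fF = 5935 * 3.5e-15 F
Step 3: tau = 2.07725e-11 s = 20.7725 ps

20.7725


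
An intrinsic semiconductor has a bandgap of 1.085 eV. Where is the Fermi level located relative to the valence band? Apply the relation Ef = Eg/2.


Step 1: For an intrinsic semiconductor, the Fermi level sits at midgap.
Step 2: Ef = Eg / 2 = 1.085 / 2 = 0.5425 eV

0.5425


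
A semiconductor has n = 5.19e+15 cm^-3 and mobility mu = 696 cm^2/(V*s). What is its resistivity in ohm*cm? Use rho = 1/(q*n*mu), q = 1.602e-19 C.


Step 1: sigma = q * n * mu = 1.602e-19 * 5.19e+15 * 696 = 5.78681e-01 S/cm
Step 2: rho = 1 / sigma = 1 / 5.78681e-01 = 1.728 ohm*cm

1.728


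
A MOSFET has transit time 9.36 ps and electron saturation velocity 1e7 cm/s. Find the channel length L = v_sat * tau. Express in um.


Step 1: tau in seconds = 9.36 ps * 1e-12 = 9.3600e-12 s
Step 2: L = v_sat * tau = 1e7 * 9.3600e-12 = 9.3600e-05 cm
Step 3: L in um = 9.3600e-05 * 1e4 = 0.936 um

0.936


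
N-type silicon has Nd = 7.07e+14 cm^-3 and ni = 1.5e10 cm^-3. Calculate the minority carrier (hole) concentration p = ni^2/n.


Step 1: Since Nd >> ni, n ≈ Nd = 7.07e+14 cm^-3
Step 2: p = ni^2 / n = (1.5e10)^2 / 7.07e+14
Step 3: p = 2.25e20 / 7.07e+14 = 3.18e+05 cm^-3

3.18e+05


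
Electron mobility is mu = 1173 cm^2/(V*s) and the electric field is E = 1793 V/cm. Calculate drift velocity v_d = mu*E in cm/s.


Step 1: v_d = mu * E
Step 2: v_d = 1173 * 1793 = 2103189
Step 3: v_d = 2.10e+06 cm/s

2.10e+06


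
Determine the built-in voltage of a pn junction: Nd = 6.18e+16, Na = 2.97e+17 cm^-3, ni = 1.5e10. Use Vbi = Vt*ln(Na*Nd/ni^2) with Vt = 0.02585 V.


Step 1: Compute Na*Nd/ni^2 = 2.97e+17 * 6.18e+16 / (1.5e10)^2 = 8.1576e+13
Step 2: ln(8.1576e+13) = 32.0326
Step 3: Vbi = 0.02585 * 32.0326 = 0.828 V

0.828


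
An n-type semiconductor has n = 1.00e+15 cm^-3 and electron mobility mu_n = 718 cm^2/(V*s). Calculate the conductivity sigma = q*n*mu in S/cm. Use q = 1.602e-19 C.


Step 1: sigma = q * n * mu
Step 2: sigma = 1.602e-19 * 1.00e+15 * 718
Step 3: sigma = 1.150e-01 S/cm

1.150e-01


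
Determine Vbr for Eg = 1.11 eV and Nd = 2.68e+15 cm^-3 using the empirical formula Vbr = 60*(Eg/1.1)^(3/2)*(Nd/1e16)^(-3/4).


Step 1: Eg/1.1 = 1.11/1.1 = 1.009091
Step 2: (Eg/1.1)^1.5 = 1.009091^1.5 = 1.013667
Step 3: (Nd/1e16)^(-0.75) = (0.268)^(-0.75) = 2.684719
Step 4: Vbr = 60 * 1.013667 * 2.684719 = 163.3 V

163.3


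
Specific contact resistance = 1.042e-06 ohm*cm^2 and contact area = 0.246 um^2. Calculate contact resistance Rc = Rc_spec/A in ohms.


Step 1: Convert area to cm^2: 0.246 um^2 = 2.4600e-09 cm^2
Step 2: Rc = Rc_spec / A = 1.042e-06 / 2.4600e-09
Step 3: Rc = 4.24e+02 ohms

4.24e+02


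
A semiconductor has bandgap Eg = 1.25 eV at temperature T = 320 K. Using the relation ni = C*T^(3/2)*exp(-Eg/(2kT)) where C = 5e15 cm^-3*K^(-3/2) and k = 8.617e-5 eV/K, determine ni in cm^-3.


Step 1: Compute kT = 8.617e-5 * 320 = 0.0275744 eV
Step 2: Exponent = -Eg/(2kT) = -1.25/(2*0.0275744) = -22.66595
Step 3: T^(3/2) = 320^1.5 = 5724.33
Step 4: ni = 5e15 * 5724.33 * exp(-22.66595) = 4.10e+09 cm^-3

4.10e+09


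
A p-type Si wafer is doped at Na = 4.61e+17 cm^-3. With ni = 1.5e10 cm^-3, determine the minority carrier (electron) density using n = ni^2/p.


Step 1: Majority hole concentration p ≈ Na = 4.61e+17 cm^-3
Step 2: n = ni^2 / Na = (1.5e10)^2 / 4.61e+17
Step 3: n = 4.88e+02 cm^-3

4.88e+02


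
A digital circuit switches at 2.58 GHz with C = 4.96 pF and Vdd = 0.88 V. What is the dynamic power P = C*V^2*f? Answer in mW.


Step 1: V^2 = 0.88^2 = 0.7744 V^2
Step 2: P = C*V^2*f = 4.96e-12 F * 0.7744 * 2.58e9 Hz
Step 3: P = 9.90984192e-03 W
Step 4: P = 9.91 mW

9.91


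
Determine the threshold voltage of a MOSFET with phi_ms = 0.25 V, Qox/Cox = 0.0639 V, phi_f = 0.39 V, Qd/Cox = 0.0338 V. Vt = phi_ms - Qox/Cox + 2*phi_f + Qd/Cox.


Step 1: Vt = phi_ms - Qox/Cox + 2*phi_f + Qd/Cox
Step 2: Vt = 0.25 - 0.0639 + 2*0.39 + 0.0338
Step 3: Vt = 0.25 - 0.0639 + 0.78 + 0.0338
Step 4: Vt = 0.9999 V

0.9999


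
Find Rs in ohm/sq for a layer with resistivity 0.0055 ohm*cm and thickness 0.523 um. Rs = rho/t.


Step 1: Convert thickness to cm: t = 0.523 um = 5.2300e-05 cm
Step 2: Rs = rho / t = 0.0055 / 5.2300e-05
Step 3: Rs = 105.2 ohm/sq

105.2


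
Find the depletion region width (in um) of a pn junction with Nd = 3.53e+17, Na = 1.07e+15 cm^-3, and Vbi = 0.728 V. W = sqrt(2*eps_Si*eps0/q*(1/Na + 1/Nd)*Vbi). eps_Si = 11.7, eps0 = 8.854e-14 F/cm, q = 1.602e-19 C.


Step 1: 1/Na + 1/Nd = 1/1.07e+15 + 1/3.53e+17 = 9.37412e-16
Step 2: 2*eps*eps0/q = 2*11.7*8.854e-14/1.602e-19 = 1.293281e+07
Step 3: W^2 = 1.293281e+07 * 9.37412e-16 * 0.728 = 8.82581e-09
Step 4: W = sqrt(8.82581e-09) = 9.395e-05 cm = 0.9395 um

0.9395


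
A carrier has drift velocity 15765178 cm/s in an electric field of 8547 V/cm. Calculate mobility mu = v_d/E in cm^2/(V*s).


Step 1: mu = v_d / E
Step 2: mu = 15765178 / 8547
Step 3: mu = 1844.53 cm^2/(V*s)

1844.53


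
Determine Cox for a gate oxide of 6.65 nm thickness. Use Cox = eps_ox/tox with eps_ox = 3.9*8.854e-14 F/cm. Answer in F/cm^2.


Step 1: eps_ox = 3.9 * 8.854e-14 = 3.45306e-13 F/cm
Step 2: tox in cm = 6.65 nm * 1e-7 = 6.6500e-07 cm
Step 3: Cox = 3.45306e-13 / 6.6500e-07 = 5.19e-07 F/cm^2

5.19e-07


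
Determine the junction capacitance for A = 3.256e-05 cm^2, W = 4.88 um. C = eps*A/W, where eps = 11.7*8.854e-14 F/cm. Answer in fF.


Step 1: eps_Si = 11.7 * 8.854e-14 = 1.035918e-12 F/cm
Step 2: W in cm = 4.88 * 1e-4 = 4.88e-04 cm
Step 3: C = 1.035918e-12 * 3.256e-05 / 4.88e-04 = 6.911781e-14 F
Step 4: C = 69.12 fF

69.12


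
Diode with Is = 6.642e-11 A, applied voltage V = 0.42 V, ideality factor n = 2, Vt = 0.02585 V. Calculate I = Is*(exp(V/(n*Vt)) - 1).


Step 1: V/(n*Vt) = 0.42/(2*0.02585) = 8.1238
Step 2: exp(8.1238) = 3.3738e+03
Step 3: I = 6.642e-11 * (3.3738e+03 - 1) = 2.24e-07 A

2.24e-07


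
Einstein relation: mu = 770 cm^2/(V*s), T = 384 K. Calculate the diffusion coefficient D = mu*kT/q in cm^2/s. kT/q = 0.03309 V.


Step 1: D = mu * (kT/q)
Step 2: D = 770 * 0.03309
Step 3: D = 25.48 cm^2/s

25.48


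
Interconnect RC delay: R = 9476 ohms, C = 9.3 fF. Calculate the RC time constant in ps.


Step 1: tau = R * C
Step 2: tau = 9476 * 9.3 fF = 9476 * 9.3e-15 F
Step 3: tau = 8.81268e-11 s = 88.1268 ps

88.1268


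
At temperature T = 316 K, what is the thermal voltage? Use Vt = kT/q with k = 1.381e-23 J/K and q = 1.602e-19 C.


Step 1: kT = 1.381e-23 * 316 = 4.36396e-21 J
Step 2: Vt = kT/q = 4.36396e-21 / 1.602e-19
Step 3: Vt = 0.02724 V

0.02724


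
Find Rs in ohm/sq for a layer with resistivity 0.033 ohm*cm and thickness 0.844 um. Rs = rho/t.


Step 1: Convert thickness to cm: t = 0.844 um = 8.4400e-05 cm
Step 2: Rs = rho / t = 0.033 / 8.4400e-05
Step 3: Rs = 391.0 ohm/sq

391.0


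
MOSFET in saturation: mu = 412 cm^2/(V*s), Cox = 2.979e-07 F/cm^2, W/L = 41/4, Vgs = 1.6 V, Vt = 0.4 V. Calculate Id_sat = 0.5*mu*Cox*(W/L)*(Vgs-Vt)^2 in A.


Step 1: Overdrive voltage Vov = Vgs - Vt = 1.6 - 0.4 = 1.2 V
Step 2: W/L = 41/4 = 10.25
Step 3: Id = 0.5 * 412 * 2.979e-07 * 10.25 * 1.2^2
Step 4: Id = 9.06e-04 A

9.06e-04


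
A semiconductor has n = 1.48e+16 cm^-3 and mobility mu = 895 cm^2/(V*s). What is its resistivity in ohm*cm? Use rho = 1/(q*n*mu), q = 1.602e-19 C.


Step 1: sigma = q * n * mu = 1.602e-19 * 1.48e+16 * 895 = 2.12201e+00 S/cm
Step 2: rho = 1 / sigma = 1 / 2.12201e+00 = 0.4713 ohm*cm

0.4713


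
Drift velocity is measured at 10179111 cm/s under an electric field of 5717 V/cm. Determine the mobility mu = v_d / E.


Step 1: mu = v_d / E
Step 2: mu = 10179111 / 5717
Step 3: mu = 1780.5 cm^2/(V*s)

1780.5


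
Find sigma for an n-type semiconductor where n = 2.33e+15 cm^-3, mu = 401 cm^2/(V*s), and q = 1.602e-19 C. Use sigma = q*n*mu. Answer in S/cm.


Step 1: sigma = q * n * mu
Step 2: sigma = 1.602e-19 * 2.33e+15 * 401
Step 3: sigma = 1.497e-01 S/cm

1.497e-01


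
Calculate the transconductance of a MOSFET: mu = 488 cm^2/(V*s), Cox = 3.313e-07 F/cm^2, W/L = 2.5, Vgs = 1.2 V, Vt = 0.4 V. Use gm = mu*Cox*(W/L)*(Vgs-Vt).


Step 1: Vov = Vgs - Vt = 1.2 - 0.4 = 0.8 V
Step 2: gm = mu * Cox * (W/L) * Vov
Step 3: gm = 488 * 3.313e-07 * 2.5 * 0.8 = 3.23e-04 S

3.23e-04


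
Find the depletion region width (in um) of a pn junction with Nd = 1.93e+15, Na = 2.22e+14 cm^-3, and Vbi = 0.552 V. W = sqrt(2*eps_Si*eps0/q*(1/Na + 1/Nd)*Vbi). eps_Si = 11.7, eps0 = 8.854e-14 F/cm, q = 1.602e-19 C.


Step 1: 1/Na + 1/Nd = 1/2.22e+14 + 1/1.93e+15 = 5.02264e-15
Step 2: 2*eps*eps0/q = 2*11.7*8.854e-14/1.602e-19 = 1.293281e+07
Step 3: W^2 = 1.293281e+07 * 5.02264e-15 * 0.552 = 3.58562e-08
Step 4: W = sqrt(3.58562e-08) = 1.894e-04 cm = 1.894 um

1.894


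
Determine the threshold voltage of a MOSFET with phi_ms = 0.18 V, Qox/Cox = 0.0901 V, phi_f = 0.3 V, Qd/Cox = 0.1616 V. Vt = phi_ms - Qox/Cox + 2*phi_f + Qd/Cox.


Step 1: Vt = phi_ms - Qox/Cox + 2*phi_f + Qd/Cox
Step 2: Vt = 0.18 - 0.0901 + 2*0.3 + 0.1616
Step 3: Vt = 0.18 - 0.0901 + 0.6 + 0.1616
Step 4: Vt = 0.8515 V

0.8515


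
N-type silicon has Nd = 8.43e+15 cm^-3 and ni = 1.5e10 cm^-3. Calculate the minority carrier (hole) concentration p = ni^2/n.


Step 1: Since Nd >> ni, n ≈ Nd = 8.43e+15 cm^-3
Step 2: p = ni^2 / n = (1.5e10)^2 / 8.43e+15
Step 3: p = 2.25e20 / 8.43e+15 = 2.67e+04 cm^-3

2.67e+04


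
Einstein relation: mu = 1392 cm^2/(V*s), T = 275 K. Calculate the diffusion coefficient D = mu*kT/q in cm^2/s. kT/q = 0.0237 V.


Step 1: D = mu * (kT/q)
Step 2: D = 1392 * 0.0237
Step 3: D = 32.99 cm^2/s

32.99


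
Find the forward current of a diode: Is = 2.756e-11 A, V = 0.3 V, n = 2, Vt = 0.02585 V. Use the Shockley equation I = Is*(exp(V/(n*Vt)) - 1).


Step 1: V/(n*Vt) = 0.3/(2*0.02585) = 5.8027
Step 2: exp(5.8027) = 3.3119e+02
Step 3: I = 2.756e-11 * (3.3119e+02 - 1) = 9.10e-09 A

9.10e-09


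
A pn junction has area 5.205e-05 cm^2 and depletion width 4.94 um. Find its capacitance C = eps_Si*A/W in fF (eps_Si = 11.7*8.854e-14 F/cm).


Step 1: eps_Si = 11.7 * 8.854e-14 = 1.035918e-12 F/cm
Step 2: W in cm = 4.94 * 1e-4 = 4.94e-04 cm
Step 3: C = 1.035918e-12 * 5.205e-05 / 4.94e-04 = 1.091488e-13 F
Step 4: C = 109.15 fF

109.15


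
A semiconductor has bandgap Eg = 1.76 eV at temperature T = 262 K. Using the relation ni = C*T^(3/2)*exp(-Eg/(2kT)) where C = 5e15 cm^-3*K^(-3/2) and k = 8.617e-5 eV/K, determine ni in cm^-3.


Step 1: Compute kT = 8.617e-5 * 262 = 0.02257654 eV
Step 2: Exponent = -Eg/(2kT) = -1.76/(2*0.02257654) = -38.97851
Step 3: T^(3/2) = 262^1.5 = 4240.84
Step 4: ni = 5e15 * 4240.84 * exp(-38.97851) = 2.50e+02 cm^-3

2.50e+02


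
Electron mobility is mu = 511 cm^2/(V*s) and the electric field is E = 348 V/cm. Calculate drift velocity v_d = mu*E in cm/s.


Step 1: v_d = mu * E
Step 2: v_d = 511 * 348 = 177828
Step 3: v_d = 1.78e+05 cm/s

1.78e+05


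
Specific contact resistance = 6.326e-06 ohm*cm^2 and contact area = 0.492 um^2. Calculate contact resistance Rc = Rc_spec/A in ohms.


Step 1: Convert area to cm^2: 0.492 um^2 = 4.9200e-09 cm^2
Step 2: Rc = Rc_spec / A = 6.326e-06 / 4.9200e-09
Step 3: Rc = 1.29e+03 ohms

1.29e+03


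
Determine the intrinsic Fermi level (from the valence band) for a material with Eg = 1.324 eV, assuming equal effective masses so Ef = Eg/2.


Step 1: For an intrinsic semiconductor, the Fermi level sits at midgap.
Step 2: Ef = Eg / 2 = 1.324 / 2 = 0.662 eV

0.662


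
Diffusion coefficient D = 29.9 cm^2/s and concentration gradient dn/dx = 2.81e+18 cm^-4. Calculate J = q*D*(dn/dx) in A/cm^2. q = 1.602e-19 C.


Step 1: J = q * D * (dn/dx)
Step 2: J = 1.602e-19 * 29.9 * 2.81e+18
Step 3: J = 1.35e+01 A/cm^2

1.35e+01


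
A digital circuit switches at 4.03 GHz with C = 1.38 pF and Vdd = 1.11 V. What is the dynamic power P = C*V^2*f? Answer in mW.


Step 1: V^2 = 1.11^2 = 1.2321 V^2
Step 2: P = C*V^2*f = 1.38e-12 F * 1.2321 * 4.03e9 Hz
Step 3: P = 6.85220094e-03 W
Step 4: P = 6.852 mW

6.852


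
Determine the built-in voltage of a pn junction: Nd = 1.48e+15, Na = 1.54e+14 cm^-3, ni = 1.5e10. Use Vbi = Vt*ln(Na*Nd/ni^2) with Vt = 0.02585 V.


Step 1: Compute Na*Nd/ni^2 = 1.54e+14 * 1.48e+15 / (1.5e10)^2 = 1.0130e+09
Step 2: ln(1.0130e+09) = 20.7362
Step 3: Vbi = 0.02585 * 20.7362 = 0.536 V

0.536


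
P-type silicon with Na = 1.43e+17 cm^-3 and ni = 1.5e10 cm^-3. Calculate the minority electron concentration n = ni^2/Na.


Step 1: Majority hole concentration p ≈ Na = 1.43e+17 cm^-3
Step 2: n = ni^2 / Na = (1.5e10)^2 / 1.43e+17
Step 3: n = 1.57e+03 cm^-3

1.57e+03


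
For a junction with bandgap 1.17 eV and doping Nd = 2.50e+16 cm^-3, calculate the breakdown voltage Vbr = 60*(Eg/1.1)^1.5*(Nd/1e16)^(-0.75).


Step 1: Eg/1.1 = 1.17/1.1 = 1.063636
Step 2: (Eg/1.1)^1.5 = 1.063636^1.5 = 1.096957
Step 3: (Nd/1e16)^(-0.75) = (2.5)^(-0.75) = 0.502973
Step 4: Vbr = 60 * 1.096957 * 0.502973 = 33.1 V

33.1


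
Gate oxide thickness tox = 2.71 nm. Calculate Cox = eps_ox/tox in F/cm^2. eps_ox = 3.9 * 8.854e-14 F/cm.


Step 1: eps_ox = 3.9 * 8.854e-14 = 3.45306e-13 F/cm
Step 2: tox in cm = 2.71 nm * 1e-7 = 2.7100e-07 cm
Step 3: Cox = 3.45306e-13 / 2.7100e-07 = 1.27e-06 F/cm^2

1.27e-06


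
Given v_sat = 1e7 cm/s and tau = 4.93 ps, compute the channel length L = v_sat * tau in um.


Step 1: tau in seconds = 4.93 ps * 1e-12 = 4.9300e-12 s
Step 2: L = v_sat * tau = 1e7 * 4.9300e-12 = 4.9300e-05 cm
Step 3: L in um = 4.9300e-05 * 1e4 = 0.493 um

0.493


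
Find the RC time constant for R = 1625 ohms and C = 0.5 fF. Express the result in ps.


Step 1: tau = R * C
Step 2: tau = 1625 * 0.5 fF = 1625 * 5.0e-16 F
Step 3: tau = 8.125e-13 s = 0.8125 ps

0.8125


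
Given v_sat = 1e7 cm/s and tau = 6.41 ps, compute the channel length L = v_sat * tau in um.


Step 1: tau in seconds = 6.41 ps * 1e-12 = 6.4100e-12 s
Step 2: L = v_sat * tau = 1e7 * 6.4100e-12 = 6.4100e-05 cm
Step 3: L in um = 6.4100e-05 * 1e4 = 0.641 um

0.641


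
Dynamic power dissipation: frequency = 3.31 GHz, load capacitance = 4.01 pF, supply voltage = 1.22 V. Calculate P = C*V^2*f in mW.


Step 1: V^2 = 1.22^2 = 1.4884 V^2
Step 2: P = C*V^2*f = 4.01e-12 F * 1.4884 * 3.31e9 Hz
Step 3: P = 1.975568204e-02 W
Step 4: P = 19.756 mW

19.756


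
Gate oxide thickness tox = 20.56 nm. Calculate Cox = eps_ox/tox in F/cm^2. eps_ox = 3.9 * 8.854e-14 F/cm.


Step 1: eps_ox = 3.9 * 8.854e-14 = 3.45306e-13 F/cm
Step 2: tox in cm = 20.56 nm * 1e-7 = 2.0560e-06 cm
Step 3: Cox = 3.45306e-13 / 2.0560e-06 = 1.68e-07 F/cm^2

1.68e-07


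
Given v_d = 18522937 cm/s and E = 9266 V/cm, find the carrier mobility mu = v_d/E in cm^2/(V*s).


Step 1: mu = v_d / E
Step 2: mu = 18522937 / 9266
Step 3: mu = 1999.02 cm^2/(V*s)

1999.02


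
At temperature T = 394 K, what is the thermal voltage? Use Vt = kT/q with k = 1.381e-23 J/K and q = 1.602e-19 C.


Step 1: kT = 1.381e-23 * 394 = 5.44114e-21 J
Step 2: Vt = kT/q = 5.44114e-21 / 1.602e-19
Step 3: Vt = 0.03396 V

0.03396


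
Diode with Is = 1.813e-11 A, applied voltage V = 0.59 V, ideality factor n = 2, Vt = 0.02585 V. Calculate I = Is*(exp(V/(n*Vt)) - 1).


Step 1: V/(n*Vt) = 0.59/(2*0.02585) = 11.4120
Step 2: exp(11.4120) = 9.0400e+04
Step 3: I = 1.813e-11 * (9.0400e+04 - 1) = 1.64e-06 A

1.64e-06


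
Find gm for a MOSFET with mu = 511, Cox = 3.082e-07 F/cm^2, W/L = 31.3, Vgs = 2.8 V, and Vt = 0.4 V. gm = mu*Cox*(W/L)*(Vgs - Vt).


Step 1: Vov = Vgs - Vt = 2.8 - 0.4 = 2.4 V
Step 2: gm = mu * Cox * (W/L) * Vov
Step 3: gm = 511 * 3.082e-07 * 31.3 * 2.4 = 1.18e-02 S

1.18e-02


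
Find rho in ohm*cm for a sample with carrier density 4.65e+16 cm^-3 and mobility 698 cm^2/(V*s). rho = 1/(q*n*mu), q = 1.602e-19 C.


Step 1: sigma = q * n * mu = 1.602e-19 * 4.65e+16 * 698 = 5.19961e+00 S/cm
Step 2: rho = 1 / sigma = 1 / 5.19961e+00 = 0.1923 ohm*cm

0.1923


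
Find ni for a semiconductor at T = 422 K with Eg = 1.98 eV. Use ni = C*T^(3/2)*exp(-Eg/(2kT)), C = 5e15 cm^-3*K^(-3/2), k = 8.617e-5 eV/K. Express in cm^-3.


Step 1: Compute kT = 8.617e-5 * 422 = 0.03636374 eV
Step 2: Exponent = -Eg/(2kT) = -1.98/(2*0.03636374) = -27.22492
Step 3: T^(3/2) = 422^1.5 = 8668.99
Step 4: ni = 5e15 * 8668.99 * exp(-27.22492) = 6.51e+07 cm^-3

6.51e+07


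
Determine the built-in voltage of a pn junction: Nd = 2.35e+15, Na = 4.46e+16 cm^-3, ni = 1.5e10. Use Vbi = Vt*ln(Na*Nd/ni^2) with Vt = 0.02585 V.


Step 1: Compute Na*Nd/ni^2 = 4.46e+16 * 2.35e+15 / (1.5e10)^2 = 4.6582e+11
Step 2: ln(4.6582e+11) = 26.8671
Step 3: Vbi = 0.02585 * 26.8671 = 0.695 V

0.695
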